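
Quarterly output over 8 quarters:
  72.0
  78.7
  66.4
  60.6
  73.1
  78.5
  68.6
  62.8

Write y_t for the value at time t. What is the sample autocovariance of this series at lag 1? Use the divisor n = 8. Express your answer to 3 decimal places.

1.848

Mean ȳ = (72.0 + 78.7 + 66.4 + 60.6 + 73.1 + 78.5 + 68.6 + 62.8)/8 = 70.0875
Σ_{t=1}^{7}(y_t−ȳ)(y_{t+1}−ȳ) = 14.7861
γ_1 = 14.7861 / 8 = 1.848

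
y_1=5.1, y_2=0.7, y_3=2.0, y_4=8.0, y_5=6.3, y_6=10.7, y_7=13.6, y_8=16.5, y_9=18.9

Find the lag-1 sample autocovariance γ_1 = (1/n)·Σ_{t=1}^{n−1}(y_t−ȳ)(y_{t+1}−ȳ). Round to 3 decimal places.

23.623

Mean ȳ = (5.1 + 0.7 + 2.0 + 8.0 + 6.3 + 10.7 + 13.6 + 16.5 + 18.9)/9 = 9.0889
Σ_{t=1}^{8}(y_t−ȳ)(y_{t+1}−ȳ) = 212.6043
γ_1 = 212.6043 / 9 = 23.623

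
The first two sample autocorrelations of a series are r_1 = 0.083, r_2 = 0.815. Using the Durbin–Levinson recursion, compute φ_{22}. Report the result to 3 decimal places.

0.814

φ_{22} = (r_2 − r_1²) / (1 − r_1²)
r_1² = (0.083)² = 0.006889
Numerator = 0.815 − 0.0069 = 0.8081; denominator = 1 − 0.0069 = 0.9931
φ_{22} = 0.8081 / 0.9931 = 0.814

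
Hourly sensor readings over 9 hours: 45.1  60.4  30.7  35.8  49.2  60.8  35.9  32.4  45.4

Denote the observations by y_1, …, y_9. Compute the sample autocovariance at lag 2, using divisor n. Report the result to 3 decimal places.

-67.181

Mean ȳ = (45.1 + 60.4 + 30.7 + 35.8 + 49.2 + 60.8 + 35.9 + 32.4 + 45.4)/9 = 43.9667
Σ_{t=1}^{7}(y_t−ȳ)(y_{t+2}−ȳ) = -604.6256
γ_2 = -604.6256 / 9 = -67.181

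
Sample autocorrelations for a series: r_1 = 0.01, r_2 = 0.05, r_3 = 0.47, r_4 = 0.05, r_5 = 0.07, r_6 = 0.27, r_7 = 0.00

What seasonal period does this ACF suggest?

The largest autocorrelation is r_3 = 0.47, with a weaker echo at lag 6 (0.27); the remaining lags stay at or below 0.07.
The dominant spike at lag 3 indicates a seasonal period of 3.

3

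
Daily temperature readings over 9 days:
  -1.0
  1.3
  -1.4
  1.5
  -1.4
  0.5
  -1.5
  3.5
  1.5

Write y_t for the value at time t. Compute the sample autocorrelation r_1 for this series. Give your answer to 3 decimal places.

-0.391

Mean ȳ = (-1.0 + 1.3 − 1.4 + 1.5 − 1.4 + 0.5 − 1.5 + 3.5 + 1.5)/9 = 0.3333
Numerator Σ_{t=1}^{8}(y_t−ȳ)(y_{t+1}−ȳ) = -9.7144
Denominator Σ(y_t−ȳ)² = 24.8600
r_1 = -9.7144 / 24.8600 = -0.391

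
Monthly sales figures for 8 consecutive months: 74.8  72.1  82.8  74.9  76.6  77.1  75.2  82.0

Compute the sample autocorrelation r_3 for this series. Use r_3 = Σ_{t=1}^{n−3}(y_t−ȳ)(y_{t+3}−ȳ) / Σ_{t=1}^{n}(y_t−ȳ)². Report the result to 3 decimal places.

0.092

Mean ȳ = (74.8 + 72.1 + 82.8 + 74.9 + 76.6 + 77.1 + 75.2 + 82.0)/8 = 76.9375
Deviations from mean: -2.1375, -4.8375, 5.8625, -2.0375, -0.3375, 0.1625, -1.7375, 5.0625
Σ(y_t−ȳ)(y_{t+3}−ȳ) = (4.3552) + (1.6327) + (0.9527) + (3.5402) + (-1.7086) = 8.7720
Denominator Σ(y_t−ȳ)² = 95.2788
r_3 = 8.7720 / 95.2788 = 0.092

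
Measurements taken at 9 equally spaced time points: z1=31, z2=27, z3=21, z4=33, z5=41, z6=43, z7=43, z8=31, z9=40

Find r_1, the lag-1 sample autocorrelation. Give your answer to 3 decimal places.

0.449

Mean z̄ = (31 + 27 + 21 + 33 + 41 + 43 + 43 + 31 + 40)/9 = 34.4444
Numerator Σ_{t=1}^{8}(z_t−z̄)(z_{t+1}−z̄) = 216.3580
Denominator Σ(z_t−z̄)² = 482.2222
r_1 = 216.3580 / 482.2222 = 0.449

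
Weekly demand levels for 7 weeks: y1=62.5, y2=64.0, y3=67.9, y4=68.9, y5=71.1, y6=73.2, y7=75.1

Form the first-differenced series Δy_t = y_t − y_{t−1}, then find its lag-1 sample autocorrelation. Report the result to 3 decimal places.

First differences Δy: 1.5, 3.9, 1.0, 2.2, 2.1, 1.9
Mean of differences = 2.1000
Numerator Σ(Δy_t−Δȳ)(Δy_{t+1}−Δȳ) = -3.1700
Denominator Σ(Δy_t−Δȳ)² = 4.8600
r_1(Δy) = -3.1700 / 4.8600 = -0.652

-0.652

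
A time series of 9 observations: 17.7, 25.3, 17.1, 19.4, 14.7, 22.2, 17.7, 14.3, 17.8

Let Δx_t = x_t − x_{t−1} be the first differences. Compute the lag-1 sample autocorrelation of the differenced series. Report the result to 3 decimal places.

First differences Δx: 7.6, -8.2, 2.3, -4.7, 7.5, -4.5, -3.4, 3.5
Mean of differences = 0.0125
Numerator Σ(Δx_t−Δx̄)(Δx_{t+1}−Δx̄) = -157.4527
Denominator Σ(Δx_t−Δx̄)² = 252.6888
r_1(Δx) = -157.4527 / 252.6888 = -0.623

-0.623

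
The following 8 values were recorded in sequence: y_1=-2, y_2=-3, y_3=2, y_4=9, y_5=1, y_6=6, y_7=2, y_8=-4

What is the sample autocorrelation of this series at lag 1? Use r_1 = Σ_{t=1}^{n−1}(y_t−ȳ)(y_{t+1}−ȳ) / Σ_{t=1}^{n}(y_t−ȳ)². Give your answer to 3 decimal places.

Mean ȳ = (-2 − 3 + 2 + 9 + 1 + 6 + 2 − 4)/8 = 1.3750
Deviations from mean: -3.3750, -4.3750, 0.6250, 7.6250, -0.3750, 4.6250, 0.6250, -5.3750
Σ(y_t−ȳ)(y_{t+1}−ȳ) = (14.7656) + (-2.7344) + (4.7656) + (-2.8594) + (-1.7344) + (2.8906) + (-3.3594) = 11.7344
Denominator Σ(y_t−ȳ)² = 139.8750
r_1 = 11.7344 / 139.8750 = 0.084

0.084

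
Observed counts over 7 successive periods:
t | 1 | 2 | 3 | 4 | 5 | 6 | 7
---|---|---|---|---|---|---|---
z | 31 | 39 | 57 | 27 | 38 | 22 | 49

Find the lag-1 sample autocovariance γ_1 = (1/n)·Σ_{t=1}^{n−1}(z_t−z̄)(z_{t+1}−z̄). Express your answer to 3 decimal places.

-53.741

Mean z̄ = (31 + 39 + 57 + 27 + 38 + 22 + 49)/7 = 37.5714
Deviations: -6.5714, 1.4286, 19.4286, -10.5714, 0.4286, -15.5714, 11.4286
Σ_{t=1}^{6}(z_t−z̄)(z_{t+1}−z̄) = -376.1837
γ_1 = -376.1837 / 7 = -53.741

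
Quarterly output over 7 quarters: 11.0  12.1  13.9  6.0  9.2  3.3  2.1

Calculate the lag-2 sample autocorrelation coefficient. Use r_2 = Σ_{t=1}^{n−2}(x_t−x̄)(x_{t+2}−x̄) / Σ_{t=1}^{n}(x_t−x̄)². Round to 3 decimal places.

Mean x̄ = (11.0 + 12.1 + 13.9 + 6.0 + 9.2 + 3.3 + 2.1)/7 = 8.2286
Deviations from mean: 2.7714, 3.8714, 5.6714, -2.2286, 0.9714, -4.9286, -6.1286
Σ(x_t−x̄)(x_{t+2}−x̄) = (15.7180) + (-8.6278) + (5.5094) + (10.9837) + (-5.9535) = 17.6298
Denominator Σ(x_t−x̄)² = 122.5943
r_2 = 17.6298 / 122.5943 = 0.144

0.144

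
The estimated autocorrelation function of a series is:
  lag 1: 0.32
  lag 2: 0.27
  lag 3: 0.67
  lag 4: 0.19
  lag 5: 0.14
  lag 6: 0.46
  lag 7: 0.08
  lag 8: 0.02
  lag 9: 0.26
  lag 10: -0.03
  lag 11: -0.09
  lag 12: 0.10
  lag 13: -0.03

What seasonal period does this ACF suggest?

The largest autocorrelation is r_3 = 0.67, with a weaker echo at lag 6 (0.46); the remaining lags stay at or below 0.32. The elevated value at lag 1 (0.32), dropping to 0.27 at lag 2, reflects decaying short-term dependence rather than seasonality.
The dominant spike at lag 3 indicates a seasonal period of 3.

3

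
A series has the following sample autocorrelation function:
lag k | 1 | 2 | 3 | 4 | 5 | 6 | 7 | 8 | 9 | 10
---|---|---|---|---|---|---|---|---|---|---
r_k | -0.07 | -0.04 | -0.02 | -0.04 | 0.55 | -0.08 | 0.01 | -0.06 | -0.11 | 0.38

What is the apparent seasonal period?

The largest autocorrelation is r_5 = 0.55, with a weaker echo at lag 10 (0.38); the remaining lags stay at or below 0.01.
The dominant spike at lag 5 indicates a seasonal period of 5.

5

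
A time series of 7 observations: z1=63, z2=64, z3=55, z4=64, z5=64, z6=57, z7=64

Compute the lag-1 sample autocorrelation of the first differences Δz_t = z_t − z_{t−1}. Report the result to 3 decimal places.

-0.529

First differences Δz: 1, -9, 9, 0, -7, 7
Mean of differences = 0.1667
Numerator Σ(Δz_t−Δz̄)(Δz_{t+1}−Δz̄) = -137.8611
Denominator Σ(Δz_t−Δz̄)² = 260.8333
r_1(Δz) = -137.8611 / 260.8333 = -0.529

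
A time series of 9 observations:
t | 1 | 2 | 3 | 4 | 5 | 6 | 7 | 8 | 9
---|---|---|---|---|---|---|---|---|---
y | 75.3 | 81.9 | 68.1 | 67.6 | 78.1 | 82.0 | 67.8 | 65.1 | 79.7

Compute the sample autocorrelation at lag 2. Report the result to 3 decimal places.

Mean ȳ = (75.3 + 81.9 + 68.1 + 67.6 + 78.1 + 82.0 + 67.8 + 65.1 + 79.7)/9 = 73.9556
Σ(y_t−ȳ)(y_{t+2}−ȳ) = (-7.8725) + (-50.4914) + (-24.2680) + (-51.1269) + (-25.5114) + (-71.2380) + (-35.3602) = -265.8684
Denominator Σ(y_t−ȳ)² = 370.8022
r_2 = -265.8684 / 370.8022 = -0.717

-0.717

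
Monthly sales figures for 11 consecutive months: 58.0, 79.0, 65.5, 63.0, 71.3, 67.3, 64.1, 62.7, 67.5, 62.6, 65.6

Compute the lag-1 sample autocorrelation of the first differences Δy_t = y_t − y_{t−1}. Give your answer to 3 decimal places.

First differences Δy: 21.0, -13.5, -2.5, 8.3, -4.0, -3.2, -1.4, 4.8, -4.9, 3.0
Mean of differences = 0.7600
Numerator Σ(Δy_t−Δȳ)(Δy_{t+1}−Δȳ) = -319.4736
Denominator Σ(Δy_t−Δȳ)² = 776.8640
r_1(Δy) = -319.4736 / 776.8640 = -0.411

-0.411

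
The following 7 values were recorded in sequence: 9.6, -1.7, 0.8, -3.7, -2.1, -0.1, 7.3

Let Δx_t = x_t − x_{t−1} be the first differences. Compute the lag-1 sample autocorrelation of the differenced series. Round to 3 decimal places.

First differences Δx: -11.3, 2.5, -4.5, 1.6, 2.0, 7.4
Mean of differences = -0.3833
Numerator Σ(Δx_t−Δx̄)(Δx_{t+1}−Δx̄) = -28.2336
Denominator Σ(Δx_t−Δx̄)² = 214.6283
r_1(Δx) = -28.2336 / 214.6283 = -0.132

-0.132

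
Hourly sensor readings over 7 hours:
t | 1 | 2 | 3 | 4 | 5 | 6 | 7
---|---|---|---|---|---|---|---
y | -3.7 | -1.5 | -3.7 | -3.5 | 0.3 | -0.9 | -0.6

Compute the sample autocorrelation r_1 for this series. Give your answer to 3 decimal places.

0.085

Mean ȳ = (-3.7 − 1.5 − 3.7 − 3.5 + 0.3 − 0.9 − 0.6)/7 = -1.9429
Deviations from mean: -1.7571, 0.4429, -1.7571, -1.5571, 2.2429, 1.0429, 1.3429
Σ(y_t−ȳ)(y_{t+1}−ȳ) = (-0.7782) + (-0.7782) + (2.7361) + (-3.4924) + (2.3390) + (1.4004) = 1.4267
Denominator Σ(y_t−ȳ)² = 16.7171
r_1 = 1.4267 / 16.7171 = 0.085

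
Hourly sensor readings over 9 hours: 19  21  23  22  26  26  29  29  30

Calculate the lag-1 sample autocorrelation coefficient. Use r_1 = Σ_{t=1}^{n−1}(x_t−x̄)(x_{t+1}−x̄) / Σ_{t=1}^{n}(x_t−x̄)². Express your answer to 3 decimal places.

0.613

Mean x̄ = (19 + 21 + 23 + 22 + 26 + 26 + 29 + 29 + 30)/9 = 25.0000
Numerator Σ_{t=1}^{8}(x_t−x̄)(x_{t+1}−x̄) = 76.0000
Denominator Σ(x_t−x̄)² = 124.0000
r_1 = 76.0000 / 124.0000 = 0.613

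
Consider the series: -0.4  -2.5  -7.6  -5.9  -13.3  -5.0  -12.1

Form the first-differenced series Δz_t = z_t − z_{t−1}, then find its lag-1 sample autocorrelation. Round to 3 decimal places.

-0.756

First differences Δz: -2.1, -5.1, 1.7, -7.4, 8.3, -7.1
Mean of differences = -1.9500
Numerator Σ(Δz_t−Δz̄)(Δz_{t+1}−Δz̄) = -139.5675
Denominator Σ(Δz_t−Δz̄)² = 184.5550
r_1(Δz) = -139.5675 / 184.5550 = -0.756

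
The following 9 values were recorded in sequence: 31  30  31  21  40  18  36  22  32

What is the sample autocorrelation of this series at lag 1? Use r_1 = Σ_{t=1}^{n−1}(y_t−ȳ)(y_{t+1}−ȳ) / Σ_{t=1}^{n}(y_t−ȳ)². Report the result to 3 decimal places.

-0.872

Mean ȳ = (31 + 30 + 31 + 21 + 40 + 18 + 36 + 22 + 32)/9 = 29.0000
Numerator Σ_{t=1}^{8}(y_t−ȳ)(y_{t+1}−ȳ) = -368.0000
Denominator Σ(y_t−ȳ)² = 422.0000
r_1 = -368.0000 / 422.0000 = -0.872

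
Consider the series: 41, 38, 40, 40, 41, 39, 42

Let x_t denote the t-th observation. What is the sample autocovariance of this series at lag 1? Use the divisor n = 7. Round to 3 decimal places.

-0.676

Mean x̄ = (41 + 38 + 40 + 40 + 41 + 39 + 42)/7 = 40.1429
Σ_{t=1}^{6}(x_t−x̄)(x_{t+1}−x̄) = -4.7347
γ_1 = -4.7347 / 7 = -0.676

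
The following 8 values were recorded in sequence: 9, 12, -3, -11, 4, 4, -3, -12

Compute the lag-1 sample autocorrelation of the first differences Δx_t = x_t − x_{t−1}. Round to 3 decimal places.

First differences Δx: 3, -15, -8, 15, 0, -7, -9
Mean of differences = -3.0000
Numerator Σ(Δx_t−Δx̄)(Δx_{t+1}−Δx̄) = -36.0000
Denominator Σ(Δx_t−Δx̄)² = 590.0000
r_1(Δx) = -36.0000 / 590.0000 = -0.061

-0.061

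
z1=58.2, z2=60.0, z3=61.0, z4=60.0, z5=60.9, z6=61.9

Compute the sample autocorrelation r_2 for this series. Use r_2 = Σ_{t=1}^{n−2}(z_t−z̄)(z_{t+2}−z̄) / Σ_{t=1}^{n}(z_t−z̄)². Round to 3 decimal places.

Mean z̄ = (58.2 + 60.0 + 61.0 + 60.0 + 60.9 + 61.9)/6 = 60.3333
Deviations from mean: -2.1333, -0.3333, 0.6667, -0.3333, 0.5667, 1.5667
Numerator Σ_{t=1}^{4}(z_t−z̄)(z_{t+2}−z̄) = -1.4556
Denominator Σ(z_t−z̄)² = 7.9933
r_2 = -1.4556 / 7.9933 = -0.182

-0.182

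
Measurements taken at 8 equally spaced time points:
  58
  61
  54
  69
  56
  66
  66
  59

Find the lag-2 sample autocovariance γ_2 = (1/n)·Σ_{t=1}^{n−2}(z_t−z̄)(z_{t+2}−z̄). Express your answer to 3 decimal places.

7.605

Mean z̄ = (58 + 61 + 54 + 69 + 56 + 66 + 66 + 59)/8 = 61.1250
Deviations: -3.1250, -0.1250, -7.1250, 7.8750, -5.1250, 4.8750, 4.8750, -2.1250
Σ_{t=1}^{6}(z_t−z̄)(z_{t+2}−z̄) = 60.8438
γ_2 = 60.8438 / 8 = 7.605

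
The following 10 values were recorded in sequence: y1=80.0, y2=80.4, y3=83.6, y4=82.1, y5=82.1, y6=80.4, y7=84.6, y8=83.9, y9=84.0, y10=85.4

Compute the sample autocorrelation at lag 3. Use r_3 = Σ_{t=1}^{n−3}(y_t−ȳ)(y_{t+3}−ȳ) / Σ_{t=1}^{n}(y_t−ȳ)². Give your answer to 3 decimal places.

Mean ȳ = (80.0 + 80.4 + 83.6 + 82.1 + 82.1 + 80.4 + 84.6 + 83.9 + 84.0 + 85.4)/10 = 82.6500
Numerator Σ_{t=1}^{7}(y_t−ȳ)(y_{t+3}−ȳ) = 1.1225
Denominator Σ(y_t−ȳ)² = 33.4050
r_3 = 1.1225 / 33.4050 = 0.034

0.034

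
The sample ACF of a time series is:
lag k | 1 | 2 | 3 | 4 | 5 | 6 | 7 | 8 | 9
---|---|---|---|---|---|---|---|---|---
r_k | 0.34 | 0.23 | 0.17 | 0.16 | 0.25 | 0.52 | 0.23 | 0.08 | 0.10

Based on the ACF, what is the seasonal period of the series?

The largest autocorrelation is r_6 = 0.52; the remaining lags stay at or below 0.34. The elevated value at lag 1 (0.34), dropping to 0.23 at lag 2, reflects decaying short-term dependence rather than seasonality.
The dominant spike at lag 6 indicates a seasonal period of 6.

6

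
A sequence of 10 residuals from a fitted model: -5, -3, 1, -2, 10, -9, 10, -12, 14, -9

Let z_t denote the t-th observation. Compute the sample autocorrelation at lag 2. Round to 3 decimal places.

0.655

Mean z̄ = (-5 − 3 + 1 − 2 + 10 − 9 + 10 − 12 + 14 − 9)/10 = -0.5000
Numerator Σ_{t=1}^{8}(z_t−z̄)(z_{t+2}−z̄) = 483.5000
Denominator Σ(z_t−z̄)² = 738.5000
r_2 = 483.5000 / 738.5000 = 0.655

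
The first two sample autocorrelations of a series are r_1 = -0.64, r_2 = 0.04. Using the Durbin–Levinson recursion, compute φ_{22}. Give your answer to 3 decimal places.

φ_{22} = (r_2 − r_1²) / (1 − r_1²)
r_1² = (-0.64)² = 0.4096
Numerator = 0.04 − 0.4096 = -0.3696; denominator = 1 − 0.4096 = 0.5904
φ_{22} = -0.3696 / 0.5904 = -0.626

-0.626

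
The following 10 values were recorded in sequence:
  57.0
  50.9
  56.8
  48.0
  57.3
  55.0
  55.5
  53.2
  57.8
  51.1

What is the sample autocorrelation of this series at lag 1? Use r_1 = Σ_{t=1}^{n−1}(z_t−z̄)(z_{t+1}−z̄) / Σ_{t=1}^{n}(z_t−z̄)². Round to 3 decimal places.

Mean z̄ = (57.0 + 50.9 + 56.8 + 48.0 + 57.3 + 55.0 + 55.5 + 53.2 + 57.8 + 51.1)/10 = 54.2600
Numerator Σ_{t=1}^{9}(z_t−z̄)(z_{t+1}−z̄) = -65.7576
Denominator Σ(z_t−z̄)² = 99.4040
r_1 = -65.7576 / 99.4040 = -0.662

-0.662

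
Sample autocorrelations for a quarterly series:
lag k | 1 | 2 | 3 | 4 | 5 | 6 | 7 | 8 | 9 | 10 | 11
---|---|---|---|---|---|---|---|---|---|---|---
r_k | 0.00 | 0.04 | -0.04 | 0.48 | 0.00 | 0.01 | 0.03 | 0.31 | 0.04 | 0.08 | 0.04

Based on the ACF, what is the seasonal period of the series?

4

The largest autocorrelation is r_4 = 0.48, with a weaker echo at lag 8 (0.31); the remaining lags stay at or below 0.08.
The dominant spike at lag 4 indicates a seasonal period of 4.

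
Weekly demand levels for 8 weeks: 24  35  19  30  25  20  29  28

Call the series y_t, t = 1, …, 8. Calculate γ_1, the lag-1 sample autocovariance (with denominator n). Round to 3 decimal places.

Mean ȳ = (24 + 35 + 19 + 30 + 25 + 20 + 29 + 28)/8 = 26.2500
Deviations: -2.2500, 8.7500, -7.2500, 3.7500, -1.2500, -6.2500, 2.7500, 1.7500
Σ_{t=1}^{7}(y_t−ȳ)(y_{t+1}−ȳ) = -119.5625
γ_1 = -119.5625 / 8 = -14.945

-14.945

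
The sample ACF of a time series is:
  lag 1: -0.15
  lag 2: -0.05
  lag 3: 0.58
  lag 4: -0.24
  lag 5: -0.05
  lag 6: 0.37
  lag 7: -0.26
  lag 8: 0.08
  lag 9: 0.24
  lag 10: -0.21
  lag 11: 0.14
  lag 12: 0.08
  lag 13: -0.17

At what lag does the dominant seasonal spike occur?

3

The largest autocorrelation is r_3 = 0.58, with weaker echoes at lags 6 (0.37) and 9 (0.24); the remaining lags stay at or below 0.14.
The dominant spike at lag 3 indicates a seasonal period of 3.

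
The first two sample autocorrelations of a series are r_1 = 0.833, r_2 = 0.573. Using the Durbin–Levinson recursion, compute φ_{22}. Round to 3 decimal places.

-0.395

φ_{22} = (r_2 − r_1²) / (1 − r_1²)
r_1² = (0.833)² = 0.693889
Numerator = 0.573 − 0.6939 = -0.1209; denominator = 1 − 0.6939 = 0.3061
φ_{22} = -0.1209 / 0.3061 = -0.395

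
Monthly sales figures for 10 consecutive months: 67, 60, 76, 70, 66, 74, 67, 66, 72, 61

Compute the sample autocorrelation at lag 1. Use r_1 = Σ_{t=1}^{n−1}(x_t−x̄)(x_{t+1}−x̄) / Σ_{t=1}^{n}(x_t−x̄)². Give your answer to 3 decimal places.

-0.392

Mean x̄ = (67 + 60 + 76 + 70 + 66 + 74 + 67 + 66 + 72 + 61)/10 = 67.9000
Numerator Σ_{t=1}^{9}(x_t−x̄)(x_{t+1}−x̄) = -95.3100
Denominator Σ(x_t−x̄)² = 242.9000
r_1 = -95.3100 / 242.9000 = -0.392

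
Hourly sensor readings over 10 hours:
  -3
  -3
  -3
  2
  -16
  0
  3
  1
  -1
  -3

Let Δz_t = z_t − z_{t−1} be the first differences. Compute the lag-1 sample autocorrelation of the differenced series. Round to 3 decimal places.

First differences Δz: 0, 0, 5, -18, 16, 3, -2, -2, -2
Mean of differences = 0.0000
Numerator Σ(Δz_t−Δz̄)(Δz_{t+1}−Δz̄) = -328.0000
Denominator Σ(Δz_t−Δz̄)² = 626.0000
r_1(Δz) = -328.0000 / 626.0000 = -0.524

-0.524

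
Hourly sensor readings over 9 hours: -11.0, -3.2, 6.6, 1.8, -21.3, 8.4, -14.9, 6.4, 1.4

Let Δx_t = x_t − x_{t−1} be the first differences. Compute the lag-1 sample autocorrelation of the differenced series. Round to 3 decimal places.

First differences Δx: 7.8, 9.8, -4.8, -23.1, 29.7, -23.3, 21.3, -5.0
Mean of differences = 1.5500
Numerator Σ(Δx_t−Δx̄)(Δx_{t+1}−Δx̄) = -1857.8725
Denominator Σ(Δx_t−Δx̄)² = 2597.9800
r_1(Δx) = -1857.8725 / 2597.9800 = -0.715

-0.715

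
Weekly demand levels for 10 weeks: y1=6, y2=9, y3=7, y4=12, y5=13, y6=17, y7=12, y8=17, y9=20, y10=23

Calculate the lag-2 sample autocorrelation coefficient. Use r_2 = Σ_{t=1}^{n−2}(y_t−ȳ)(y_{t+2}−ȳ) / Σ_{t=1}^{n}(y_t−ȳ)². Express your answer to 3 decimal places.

0.322

Mean ȳ = (6 + 9 + 7 + 12 + 13 + 17 + 12 + 17 + 20 + 23)/10 = 13.6000
Numerator Σ_{t=1}^{8}(y_t−ȳ)(y_{t+2}−ȳ) = 90.2800
Denominator Σ(y_t−ȳ)² = 280.4000
r_2 = 90.2800 / 280.4000 = 0.322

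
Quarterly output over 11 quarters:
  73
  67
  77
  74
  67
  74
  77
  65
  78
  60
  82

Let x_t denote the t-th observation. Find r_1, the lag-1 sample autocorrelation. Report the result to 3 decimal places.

Mean x̄ = (73 + 67 + 77 + 74 + 67 + 74 + 77 + 65 + 78 + 60 + 82)/11 = 72.1818
Numerator Σ_{t=1}^{10}(x_t−x̄)(x_{t+1}−x̄) = -297.3967
Denominator Σ(x_t−x̄)² = 437.6364
r_1 = -297.3967 / 437.6364 = -0.680

-0.680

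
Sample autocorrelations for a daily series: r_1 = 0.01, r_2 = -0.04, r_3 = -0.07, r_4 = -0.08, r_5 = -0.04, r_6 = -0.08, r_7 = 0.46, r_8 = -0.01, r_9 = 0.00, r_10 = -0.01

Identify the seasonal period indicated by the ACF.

7

The largest autocorrelation is r_7 = 0.46; the remaining lags stay at or below 0.01.
The dominant spike at lag 7 indicates a seasonal period of 7.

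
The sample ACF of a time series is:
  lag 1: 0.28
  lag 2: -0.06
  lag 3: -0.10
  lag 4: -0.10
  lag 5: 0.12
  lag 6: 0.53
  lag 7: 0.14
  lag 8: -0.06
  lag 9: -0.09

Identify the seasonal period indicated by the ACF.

6

The largest autocorrelation is r_6 = 0.53; the remaining lags stay at or below 0.28.
The dominant spike at lag 6 indicates a seasonal period of 6.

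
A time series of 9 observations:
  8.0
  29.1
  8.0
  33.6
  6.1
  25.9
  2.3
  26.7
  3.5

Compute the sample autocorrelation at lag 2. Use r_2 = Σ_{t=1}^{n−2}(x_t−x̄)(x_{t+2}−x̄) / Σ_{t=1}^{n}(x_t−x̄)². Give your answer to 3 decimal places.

0.760

Mean x̄ = (8.0 + 29.1 + 8.0 + 33.6 + 6.1 + 25.9 + 2.3 + 26.7 + 3.5)/9 = 15.9111
Σ(x_t−x̄)(x_{t+2}−x̄) = (62.5857) + (233.2968) + (77.6168) + (176.6923) + (133.5401) + (107.7690) + (168.9290) = 960.4298
Denominator Σ(x_t−x̄)² = 1263.7489
r_2 = 960.4298 / 1263.7489 = 0.760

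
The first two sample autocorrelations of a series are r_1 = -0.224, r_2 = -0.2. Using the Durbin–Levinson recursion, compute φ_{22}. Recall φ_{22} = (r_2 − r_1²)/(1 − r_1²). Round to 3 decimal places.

φ_{22} = (r_2 − r_1²) / (1 − r_1²)
r_1² = (-0.224)² = 0.050176
Numerator = -0.2 − 0.0502 = -0.2502; denominator = 1 − 0.0502 = 0.9498
φ_{22} = -0.2502 / 0.9498 = -0.263

-0.263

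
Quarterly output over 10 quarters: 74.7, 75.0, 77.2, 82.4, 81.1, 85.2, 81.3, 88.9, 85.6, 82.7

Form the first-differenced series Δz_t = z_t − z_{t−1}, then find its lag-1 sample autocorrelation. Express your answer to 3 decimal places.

-0.526

First differences Δz: 0.3, 2.2, 5.2, -1.3, 4.1, -3.9, 7.6, -3.3, -2.9
Mean of differences = 0.8889
Numerator Σ(Δz_t−Δz̄)(Δz_{t+1}−Δz̄) = -71.3423
Denominator Σ(Δz_t−Δz̄)² = 135.6289
r_1(Δz) = -71.3423 / 135.6289 = -0.526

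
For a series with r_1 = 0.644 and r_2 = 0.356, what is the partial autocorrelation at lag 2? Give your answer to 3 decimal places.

-0.100

φ_{22} = (r_2 − r_1²) / (1 − r_1²)
r_1² = (0.644)² = 0.414736
Numerator = 0.356 − 0.4147 = -0.0587; denominator = 1 − 0.4147 = 0.5853
φ_{22} = -0.0587 / 0.5853 = -0.100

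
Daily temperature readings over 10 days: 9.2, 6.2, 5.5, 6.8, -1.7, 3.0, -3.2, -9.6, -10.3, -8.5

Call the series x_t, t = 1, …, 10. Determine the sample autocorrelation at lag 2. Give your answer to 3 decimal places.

Mean x̄ = (9.2 + 6.2 + 5.5 + 6.8 − 1.7 + 3.0 − 3.2 − 9.6 − 10.3 − 8.5)/10 = -0.2600
Numerator Σ_{t=1}^{8}(x_t−x̄)(x_{t+2}−x̄) = 195.0828
Denominator Σ(x_t−x̄)² = 491.5240
r_2 = 195.0828 / 491.5240 = 0.397

0.397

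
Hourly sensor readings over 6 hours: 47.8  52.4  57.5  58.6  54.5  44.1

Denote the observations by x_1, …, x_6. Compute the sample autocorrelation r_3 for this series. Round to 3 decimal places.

Mean x̄ = (47.8 + 52.4 + 57.5 + 58.6 + 54.5 + 44.1)/6 = 52.4833
Deviations from mean: -4.6833, -0.0833, 5.0167, 6.1167, 2.0167, -8.3833
Σ(x_t−x̄)(x_{t+3}−x̄) = (-28.6464) + (-0.1681) + (-42.0564) = -70.8708
Denominator Σ(x_t−x̄)² = 158.8683
r_3 = -70.8708 / 158.8683 = -0.446

-0.446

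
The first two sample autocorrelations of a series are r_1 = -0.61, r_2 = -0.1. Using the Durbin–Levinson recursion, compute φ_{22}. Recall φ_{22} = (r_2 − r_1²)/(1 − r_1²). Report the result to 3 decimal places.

-0.752

φ_{22} = (r_2 − r_1²) / (1 − r_1²)
r_1² = (-0.61)² = 0.3721
Numerator = -0.1 − 0.3721 = -0.4721; denominator = 1 − 0.3721 = 0.6279
φ_{22} = -0.4721 / 0.6279 = -0.752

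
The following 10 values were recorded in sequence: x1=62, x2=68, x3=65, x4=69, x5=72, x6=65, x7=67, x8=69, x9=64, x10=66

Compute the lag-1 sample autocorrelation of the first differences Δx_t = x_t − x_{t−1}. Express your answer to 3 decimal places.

First differences Δx: 6, -3, 4, 3, -7, 2, 2, -5, 2
Mean of differences = 0.4444
Numerator Σ(Δx_t−Δx̄)(Δx_{t+1}−Δx̄) = -67.4198
Denominator Σ(Δx_t−Δx̄)² = 154.2222
r_1(Δx) = -67.4198 / 154.2222 = -0.437

-0.437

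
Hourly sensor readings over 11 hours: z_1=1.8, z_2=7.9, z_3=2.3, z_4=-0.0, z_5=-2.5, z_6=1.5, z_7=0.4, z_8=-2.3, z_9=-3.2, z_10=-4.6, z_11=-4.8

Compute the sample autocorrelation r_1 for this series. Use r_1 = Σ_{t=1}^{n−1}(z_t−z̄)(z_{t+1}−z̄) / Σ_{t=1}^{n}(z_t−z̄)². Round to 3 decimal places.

Mean z̄ = (1.8 + 7.9 + 2.3 − 0.0 − 2.5 + 1.5 + 0.4 − 2.3 − 3.2 − 4.6 − 4.8)/11 = -0.3182
Numerator Σ_{t=1}^{10}(z_t−z̄)(z_{t+1}−z̄) = 72.2197
Denominator Σ(z_t−z̄)² = 138.2164
r_1 = 72.2197 / 138.2164 = 0.523

0.523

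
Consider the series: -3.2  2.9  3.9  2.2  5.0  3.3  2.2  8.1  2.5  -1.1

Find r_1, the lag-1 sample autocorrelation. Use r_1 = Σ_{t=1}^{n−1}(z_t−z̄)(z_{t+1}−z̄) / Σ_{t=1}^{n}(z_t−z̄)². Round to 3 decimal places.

Mean z̄ = (-3.2 + 2.9 + 3.9 + 2.2 + 5.0 + 3.3 + 2.2 + 8.1 + 2.5 − 1.1)/10 = 2.5800
Numerator Σ_{t=1}^{9}(z_t−z̄)(z_{t+1}−z̄) = -3.6244
Denominator Σ(z_t−z̄)² = 85.9360
r_1 = -3.6244 / 85.9360 = -0.042

-0.042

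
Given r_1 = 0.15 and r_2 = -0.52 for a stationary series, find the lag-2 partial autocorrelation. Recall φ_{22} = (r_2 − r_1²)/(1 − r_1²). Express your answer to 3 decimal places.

-0.555

φ_{22} = (r_2 − r_1²) / (1 − r_1²)
r_1² = (0.15)² = 0.0225
Numerator = -0.52 − 0.0225 = -0.5425; denominator = 1 − 0.0225 = 0.9775
φ_{22} = -0.5425 / 0.9775 = -0.555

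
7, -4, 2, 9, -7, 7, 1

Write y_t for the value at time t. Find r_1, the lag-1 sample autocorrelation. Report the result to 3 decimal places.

-0.658

Mean ȳ = (7 − 4 + 2 + 9 − 7 + 7 + 1)/7 = 2.1429
Deviations from mean: 4.8571, -6.1429, -0.1429, 6.8571, -9.1429, 4.8571, -1.1429
Numerator Σ_{t=1}^{6}(y_t−ȳ)(y_{t+1}−ȳ) = -142.5918
Denominator Σ(y_t−ȳ)² = 216.8571
r_1 = -142.5918 / 216.8571 = -0.658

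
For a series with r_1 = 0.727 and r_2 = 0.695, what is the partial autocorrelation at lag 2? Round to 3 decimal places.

φ_{22} = (r_2 − r_1²) / (1 − r_1²)
r_1² = (0.727)² = 0.528529
Numerator = 0.695 − 0.5285 = 0.1665; denominator = 1 − 0.5285 = 0.4715
φ_{22} = 0.1665 / 0.4715 = 0.353

0.353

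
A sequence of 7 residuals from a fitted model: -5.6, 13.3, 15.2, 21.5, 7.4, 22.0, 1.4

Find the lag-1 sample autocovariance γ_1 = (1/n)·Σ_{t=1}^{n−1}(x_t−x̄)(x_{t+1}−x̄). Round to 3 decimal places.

Mean x̄ = (-5.6 + 13.3 + 15.2 + 21.5 + 7.4 + 22.0 + 1.4)/7 = 10.7429
Deviations: -16.3429, 2.5571, 4.4571, 10.7571, -3.3429, 11.2571, -9.3429
Σ_{t=1}^{6}(x_t−x̄)(x_{t+1}−x̄) = -161.2118
γ_1 = -161.2118 / 7 = -23.030

-23.030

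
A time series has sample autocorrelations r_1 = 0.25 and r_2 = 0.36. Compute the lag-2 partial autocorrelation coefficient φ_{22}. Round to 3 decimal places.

0.317

φ_{22} = (r_2 − r_1²) / (1 − r_1²)
r_1² = (0.25)² = 0.0625
Numerator = 0.36 − 0.0625 = 0.2975; denominator = 1 − 0.0625 = 0.9375
φ_{22} = 0.2975 / 0.9375 = 0.317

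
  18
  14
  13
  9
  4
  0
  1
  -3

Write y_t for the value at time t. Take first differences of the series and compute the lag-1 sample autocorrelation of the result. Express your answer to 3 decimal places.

First differences Δy: -4, -1, -4, -5, -4, 1, -4
Mean of differences = -3.0000
Numerator Σ(Δy_t−Δȳ)(Δy_{t+1}−Δȳ) = -8.0000
Denominator Σ(Δy_t−Δȳ)² = 28.0000
r_1(Δy) = -8.0000 / 28.0000 = -0.286

-0.286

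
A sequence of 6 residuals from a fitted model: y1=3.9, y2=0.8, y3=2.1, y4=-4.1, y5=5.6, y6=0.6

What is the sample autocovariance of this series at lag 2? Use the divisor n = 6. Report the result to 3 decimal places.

Mean ȳ = (3.9 + 0.8 + 2.1 − 4.1 + 5.6 + 0.6)/6 = 1.4833
Σ_{t=1}^{4}(y_t−ȳ)(y_{t+2}−ȳ) = 12.7761
γ_2 = 12.7761 / 6 = 2.129

2.129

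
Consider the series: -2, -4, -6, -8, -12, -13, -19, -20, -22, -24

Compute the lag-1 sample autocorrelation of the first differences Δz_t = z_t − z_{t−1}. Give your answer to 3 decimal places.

-0.592

First differences Δz: -2, -2, -2, -4, -1, -6, -1, -2, -2
Mean of differences = -2.4444
Numerator Σ(Δz_t−Δz̄)(Δz_{t+1}−Δz̄) = -11.9753
Denominator Σ(Δz_t−Δz̄)² = 20.2222
r_1(Δz) = -11.9753 / 20.2222 = -0.592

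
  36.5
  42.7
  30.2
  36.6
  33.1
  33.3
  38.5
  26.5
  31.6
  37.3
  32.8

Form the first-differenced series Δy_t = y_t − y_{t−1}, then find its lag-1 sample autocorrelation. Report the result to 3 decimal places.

First differences Δy: 6.2, -12.5, 6.4, -3.5, 0.2, 5.2, -12.0, 5.1, 5.7, -4.5
Mean of differences = -0.3700
Numerator Σ(Δy_t−Δȳ)(Δy_{t+1}−Δȳ) = -301.8749
Denominator Σ(Δy_t−Δȳ)² = 496.3610
r_1(Δy) = -301.8749 / 496.3610 = -0.608

-0.608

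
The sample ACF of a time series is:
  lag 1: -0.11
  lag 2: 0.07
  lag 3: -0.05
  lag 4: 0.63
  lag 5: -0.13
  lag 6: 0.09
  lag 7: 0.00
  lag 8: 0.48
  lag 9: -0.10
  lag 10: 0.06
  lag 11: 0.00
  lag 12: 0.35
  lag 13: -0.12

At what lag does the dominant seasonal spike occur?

4

The largest autocorrelation is r_4 = 0.63, with weaker echoes at lags 8 (0.48) and 12 (0.35); the remaining lags stay at or below 0.09.
The dominant spike at lag 4 indicates a seasonal period of 4.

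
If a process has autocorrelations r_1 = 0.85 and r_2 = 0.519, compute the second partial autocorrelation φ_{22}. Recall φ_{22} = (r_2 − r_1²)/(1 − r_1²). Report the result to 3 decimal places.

φ_{22} = (r_2 − r_1²) / (1 − r_1²)
r_1² = (0.85)² = 0.7225
Numerator = 0.519 − 0.7225 = -0.2035; denominator = 1 − 0.7225 = 0.2775
φ_{22} = -0.2035 / 0.2775 = -0.733

-0.733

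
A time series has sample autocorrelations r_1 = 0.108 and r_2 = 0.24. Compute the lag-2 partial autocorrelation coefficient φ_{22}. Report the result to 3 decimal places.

0.231

φ_{22} = (r_2 − r_1²) / (1 − r_1²)
r_1² = (0.108)² = 0.011664
Numerator = 0.24 − 0.0117 = 0.2283; denominator = 1 − 0.0117 = 0.9883
φ_{22} = 0.2283 / 0.9883 = 0.231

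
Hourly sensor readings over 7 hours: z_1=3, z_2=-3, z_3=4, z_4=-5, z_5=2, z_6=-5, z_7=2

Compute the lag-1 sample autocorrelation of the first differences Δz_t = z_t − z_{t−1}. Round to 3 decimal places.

-0.851

First differences Δz: -6, 7, -9, 7, -7, 7
Mean of differences = -0.1667
Numerator Σ(Δz_t−Δz̄)(Δz_{t+1}−Δz̄) = -266.3611
Denominator Σ(Δz_t−Δz̄)² = 312.8333
r_1(Δz) = -266.3611 / 312.8333 = -0.851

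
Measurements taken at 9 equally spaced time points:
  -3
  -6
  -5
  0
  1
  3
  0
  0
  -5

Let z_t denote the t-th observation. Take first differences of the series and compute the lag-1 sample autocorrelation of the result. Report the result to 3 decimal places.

First differences Δz: -3, 1, 5, 1, 2, -3, 0, -5
Mean of differences = -0.2500
Numerator Σ(Δz_t−Δz̄)(Δz_{t+1}−Δz̄) = 4.4375
Denominator Σ(Δz_t−Δz̄)² = 73.5000
r_1(Δz) = 4.4375 / 73.5000 = 0.060

0.060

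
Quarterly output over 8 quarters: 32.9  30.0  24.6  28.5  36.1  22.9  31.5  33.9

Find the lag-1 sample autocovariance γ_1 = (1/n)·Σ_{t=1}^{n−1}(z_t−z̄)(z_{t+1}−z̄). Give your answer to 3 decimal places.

Mean z̄ = (32.9 + 30.0 + 24.6 + 28.5 + 36.1 + 22.9 + 31.5 + 33.9)/8 = 30.0500
Deviations: 2.8500, -0.0500, -5.4500, -1.5500, 6.0500, -7.1500, 1.4500, 3.8500
Σ_{t=1}^{7}(z_t−z̄)(z_{t+1}−z̄) = -48.8425
γ_1 = -48.8425 / 8 = -6.105

-6.105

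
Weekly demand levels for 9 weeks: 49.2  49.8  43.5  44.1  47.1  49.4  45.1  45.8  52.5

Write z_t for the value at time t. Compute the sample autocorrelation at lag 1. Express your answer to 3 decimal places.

Mean z̄ = (49.2 + 49.8 + 43.5 + 44.1 + 47.1 + 49.4 + 45.1 + 45.8 + 52.5)/9 = 47.3889
Numerator Σ_{t=1}^{8}(z_t−z̄)(z_{t+1}−z̄) = -0.9379
Denominator Σ(z_t−z̄)² = 73.0489
r_1 = -0.9379 / 73.0489 = -0.013

-0.013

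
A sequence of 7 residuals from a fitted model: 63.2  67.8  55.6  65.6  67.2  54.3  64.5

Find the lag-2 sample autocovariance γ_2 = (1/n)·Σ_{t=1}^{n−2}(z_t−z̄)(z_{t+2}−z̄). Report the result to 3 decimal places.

-5.280

Mean z̄ = (63.2 + 67.8 + 55.6 + 65.6 + 67.2 + 54.3 + 64.5)/7 = 62.6000
Deviations: 0.6000, 5.2000, -7.0000, 3.0000, 4.6000, -8.3000, 1.9000
Σ_{t=1}^{5}(z_t−z̄)(z_{t+2}−z̄) = -36.9600
γ_2 = -36.9600 / 7 = -5.280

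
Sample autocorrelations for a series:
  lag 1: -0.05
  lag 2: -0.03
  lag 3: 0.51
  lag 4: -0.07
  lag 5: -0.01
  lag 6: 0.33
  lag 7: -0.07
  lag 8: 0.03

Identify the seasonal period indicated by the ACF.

The largest autocorrelation is r_3 = 0.51, with a weaker echo at lag 6 (0.33); the remaining lags stay at or below 0.03.
The dominant spike at lag 3 indicates a seasonal period of 3.

3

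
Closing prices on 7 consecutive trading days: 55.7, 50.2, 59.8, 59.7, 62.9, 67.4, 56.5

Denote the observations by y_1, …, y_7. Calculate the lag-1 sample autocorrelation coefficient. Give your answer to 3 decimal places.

Mean ȳ = (55.7 + 50.2 + 59.8 + 59.7 + 62.9 + 67.4 + 56.5)/7 = 58.8857
Deviations from mean: -3.1857, -8.6857, 0.9143, 0.8143, 4.0143, 8.5143, -2.3857
Σ(y_t−ȳ)(y_{t+1}−ȳ) = (27.6702) + (-7.9412) + (0.7445) + (3.2688) + (34.1788) + (-20.3127) = 37.6084
Denominator Σ(y_t−ȳ)² = 181.3886
r_1 = 37.6084 / 181.3886 = 0.207

0.207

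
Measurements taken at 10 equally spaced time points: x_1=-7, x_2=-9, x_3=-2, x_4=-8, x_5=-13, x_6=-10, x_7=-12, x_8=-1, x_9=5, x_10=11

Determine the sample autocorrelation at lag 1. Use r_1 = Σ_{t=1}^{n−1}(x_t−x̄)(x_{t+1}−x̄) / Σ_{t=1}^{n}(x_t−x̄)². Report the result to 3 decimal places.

Mean x̄ = (-7 − 9 − 2 − 8 − 13 − 10 − 12 − 1 + 5 + 11)/10 = -4.6000
Numerator Σ_{t=1}^{9}(x_t−x̄)(x_{t+1}−x̄) = 261.8400
Denominator Σ(x_t−x̄)² = 546.4000
r_1 = 261.8400 / 546.4000 = 0.479

0.479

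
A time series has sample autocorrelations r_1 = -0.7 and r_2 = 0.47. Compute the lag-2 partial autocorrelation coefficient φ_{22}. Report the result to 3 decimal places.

-0.039

φ_{22} = (r_2 − r_1²) / (1 − r_1²)
r_1² = (-0.7)² = 0.49
Numerator = 0.47 − 0.4900 = -0.0200; denominator = 1 − 0.4900 = 0.5100
φ_{22} = -0.0200 / 0.5100 = -0.039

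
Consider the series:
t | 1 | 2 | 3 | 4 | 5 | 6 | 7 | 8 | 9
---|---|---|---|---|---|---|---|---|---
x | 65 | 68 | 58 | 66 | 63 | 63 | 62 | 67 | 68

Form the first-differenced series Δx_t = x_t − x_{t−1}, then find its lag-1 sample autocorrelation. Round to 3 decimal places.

-0.643

First differences Δx: 3, -10, 8, -3, 0, -1, 5, 1
Mean of differences = 0.3750
Numerator Σ(Δx_t−Δx̄)(Δx_{t+1}−Δx̄) = -133.7656
Denominator Σ(Δx_t−Δx̄)² = 207.8750
r_1(Δx) = -133.7656 / 207.8750 = -0.643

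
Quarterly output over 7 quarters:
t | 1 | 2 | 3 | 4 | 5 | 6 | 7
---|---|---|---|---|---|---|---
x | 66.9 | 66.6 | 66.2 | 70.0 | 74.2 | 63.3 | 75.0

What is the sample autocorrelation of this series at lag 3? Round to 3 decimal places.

Mean x̄ = (66.9 + 66.6 + 66.2 + 70.0 + 74.2 + 63.3 + 75.0)/7 = 68.8857
Σ(x_t−x̄)(x_{t+3}−x̄) = (-2.2127) + (-12.1469) + (15.0016) + (6.8131) = 7.4551
Denominator Σ(x_t−x̄)² = 114.4486
r_3 = 7.4551 / 114.4486 = 0.065

0.065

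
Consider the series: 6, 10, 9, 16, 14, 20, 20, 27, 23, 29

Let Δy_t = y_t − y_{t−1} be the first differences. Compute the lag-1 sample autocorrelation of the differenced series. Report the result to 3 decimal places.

-0.869

First differences Δy: 4, -1, 7, -2, 6, 0, 7, -4, 6
Mean of differences = 2.5556
Numerator Σ(Δy_t−Δȳ)(Δy_{t+1}−Δȳ) = -128.7531
Denominator Σ(Δy_t−Δȳ)² = 148.2222
r_1(Δy) = -128.7531 / 148.2222 = -0.869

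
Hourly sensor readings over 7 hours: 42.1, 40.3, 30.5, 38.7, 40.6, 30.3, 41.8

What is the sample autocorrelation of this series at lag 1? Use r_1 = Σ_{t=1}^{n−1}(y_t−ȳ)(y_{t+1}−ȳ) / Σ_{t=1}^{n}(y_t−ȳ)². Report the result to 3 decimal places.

-0.396

Mean ȳ = (42.1 + 40.3 + 30.5 + 38.7 + 40.6 + 30.3 + 41.8)/7 = 37.7571
Σ(y_t−ȳ)(y_{t+1}−ȳ) = (11.0433) + (-18.4539) + (-6.8424) + (2.6804) + (-21.1996) + (-30.1482) = -62.9204
Denominator Σ(y_t−ȳ)² = 158.9171
r_1 = -62.9204 / 158.9171 = -0.396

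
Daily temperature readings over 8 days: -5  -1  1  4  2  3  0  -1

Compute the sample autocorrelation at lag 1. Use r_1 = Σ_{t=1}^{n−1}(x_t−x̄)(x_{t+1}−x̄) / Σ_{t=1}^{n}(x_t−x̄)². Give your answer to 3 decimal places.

Mean x̄ = (-5 − 1 + 1 + 4 + 2 + 3 + 0 − 1)/8 = 0.3750
Deviations from mean: -5.3750, -1.3750, 0.6250, 3.6250, 1.6250, 2.6250, -0.3750, -1.3750
Numerator Σ_{t=1}^{7}(x_t−x̄)(x_{t+1}−x̄) = 18.4844
Denominator Σ(x_t−x̄)² = 55.8750
r_1 = 18.4844 / 55.8750 = 0.331

0.331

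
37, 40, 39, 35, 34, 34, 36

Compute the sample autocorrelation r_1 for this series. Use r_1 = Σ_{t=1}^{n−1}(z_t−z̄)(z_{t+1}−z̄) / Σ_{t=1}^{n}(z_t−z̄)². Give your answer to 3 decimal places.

Mean z̄ = (37 + 40 + 39 + 35 + 34 + 34 + 36)/7 = 36.4286
Σ(z_t−z̄)(z_{t+1}−z̄) = (2.0408) + (9.1837) + (-3.6735) + (3.4694) + (5.8980) + (1.0408) = 17.9592
Denominator Σ(z_t−z̄)² = 33.7143
r_1 = 17.9592 / 33.7143 = 0.533

0.533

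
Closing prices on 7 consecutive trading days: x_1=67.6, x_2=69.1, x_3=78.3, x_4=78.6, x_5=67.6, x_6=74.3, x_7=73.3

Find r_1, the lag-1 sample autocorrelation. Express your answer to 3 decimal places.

Mean x̄ = (67.6 + 69.1 + 78.3 + 78.6 + 67.6 + 74.3 + 73.3)/7 = 72.6857
Deviations from mean: -5.0857, -3.5857, 5.6143, 5.9143, -5.0857, 1.6143, 0.6143
Numerator Σ_{t=1}^{6}(x_t−x̄)(x_{t+1}−x̄) = -5.9873
Denominator Σ(x_t−x̄)² = 134.0686
r_1 = -5.9873 / 134.0686 = -0.045

-0.045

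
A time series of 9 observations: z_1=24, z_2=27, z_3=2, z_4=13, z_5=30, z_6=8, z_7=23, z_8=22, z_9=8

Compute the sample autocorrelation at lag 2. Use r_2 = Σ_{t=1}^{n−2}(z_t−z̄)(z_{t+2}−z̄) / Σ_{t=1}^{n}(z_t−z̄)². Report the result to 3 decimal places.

-0.412

Mean z̄ = (24 + 27 + 2 + 13 + 30 + 8 + 23 + 22 + 8)/9 = 17.4444
Σ(z_t−z̄)(z_{t+2}−z̄) = (-101.2469) + (-42.4691) + (-193.9136) + (41.9753) + (69.7531) + (-43.0247) + (-52.4691) = -321.3951
Denominator Σ(z_t−z̄)² = 780.2222
r_2 = -321.3951 / 780.2222 = -0.412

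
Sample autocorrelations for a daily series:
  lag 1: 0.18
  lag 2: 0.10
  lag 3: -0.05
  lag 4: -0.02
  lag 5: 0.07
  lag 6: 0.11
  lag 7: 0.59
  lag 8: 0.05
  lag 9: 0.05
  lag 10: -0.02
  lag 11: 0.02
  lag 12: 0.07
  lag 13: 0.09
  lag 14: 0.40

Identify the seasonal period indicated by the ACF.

The largest autocorrelation is r_7 = 0.59, with a weaker echo at lag 14 (0.40); the remaining lags stay at or below 0.18.
The dominant spike at lag 7 indicates a seasonal period of 7.

7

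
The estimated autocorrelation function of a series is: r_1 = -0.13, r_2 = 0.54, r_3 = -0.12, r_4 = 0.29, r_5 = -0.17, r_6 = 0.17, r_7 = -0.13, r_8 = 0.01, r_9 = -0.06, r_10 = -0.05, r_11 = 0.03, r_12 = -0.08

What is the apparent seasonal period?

The largest autocorrelation is r_2 = 0.54, with weaker echoes at lags 4 (0.29) and 6 (0.17); the remaining lags stay at or below 0.03.
The dominant spike at lag 2 indicates a seasonal period of 2.

2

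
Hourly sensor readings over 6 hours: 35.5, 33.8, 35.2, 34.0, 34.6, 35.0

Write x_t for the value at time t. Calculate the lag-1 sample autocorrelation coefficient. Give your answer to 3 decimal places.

-0.656

Mean x̄ = (35.5 + 33.8 + 35.2 + 34.0 + 34.6 + 35.0)/6 = 34.6833
Deviations from mean: 0.8167, -0.8833, 0.5167, -0.6833, -0.0833, 0.3167
Σ(x_t−x̄)(x_{t+1}−x̄) = (-0.7214) + (-0.4564) + (-0.3531) + (0.0569) + (-0.0264) = -1.5003
Denominator Σ(x_t−x̄)² = 2.2883
r_1 = -1.5003 / 2.2883 = -0.656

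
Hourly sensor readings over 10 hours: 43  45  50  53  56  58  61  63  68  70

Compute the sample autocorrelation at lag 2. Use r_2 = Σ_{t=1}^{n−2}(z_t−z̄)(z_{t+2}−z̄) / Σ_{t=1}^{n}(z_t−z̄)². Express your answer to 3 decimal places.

0.364

Mean z̄ = (43 + 45 + 50 + 53 + 56 + 58 + 61 + 63 + 68 + 70)/10 = 56.7000
Numerator Σ_{t=1}^{8}(z_t−z̄)(z_{t+2}−z̄) = 272.5200
Denominator Σ(z_t−z̄)² = 748.1000
r_2 = 272.5200 / 748.1000 = 0.364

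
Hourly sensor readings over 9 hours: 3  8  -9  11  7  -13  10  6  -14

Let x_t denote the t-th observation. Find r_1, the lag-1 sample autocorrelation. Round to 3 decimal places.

-0.412

Mean x̄ = (3 + 8 − 9 + 11 + 7 − 13 + 10 + 6 − 14)/9 = 1.0000
Numerator Σ_{t=1}^{8}(x_t−x̄)(x_{t+1}−x̄) = -336.0000
Denominator Σ(x_t−x̄)² = 816.0000
r_1 = -336.0000 / 816.0000 = -0.412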